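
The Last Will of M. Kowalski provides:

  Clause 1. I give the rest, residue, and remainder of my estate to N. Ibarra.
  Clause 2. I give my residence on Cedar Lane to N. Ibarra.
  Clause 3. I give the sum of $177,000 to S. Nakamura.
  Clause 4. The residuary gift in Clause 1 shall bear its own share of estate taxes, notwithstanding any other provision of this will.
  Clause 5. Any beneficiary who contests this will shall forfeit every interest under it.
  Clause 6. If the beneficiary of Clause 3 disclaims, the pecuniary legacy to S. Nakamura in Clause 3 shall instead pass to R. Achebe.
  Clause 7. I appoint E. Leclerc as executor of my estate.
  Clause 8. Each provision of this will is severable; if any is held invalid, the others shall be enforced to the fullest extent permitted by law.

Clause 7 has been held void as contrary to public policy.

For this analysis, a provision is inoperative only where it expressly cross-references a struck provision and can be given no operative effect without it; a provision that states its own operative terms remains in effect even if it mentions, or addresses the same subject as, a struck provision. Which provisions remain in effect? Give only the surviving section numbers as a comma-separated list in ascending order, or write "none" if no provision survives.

1, 2, 3, 4, 5, 6, 8

Clause 7 is struck. No other provision's operative terms depend on Clause 7. Clause 8 is a severability clause and preserves every provision that can still be given independent effect. The provisions still in force are Clause 1, Clause 2, Clause 3, Clause 4, Clause 5, Clause 6, and Clause 8.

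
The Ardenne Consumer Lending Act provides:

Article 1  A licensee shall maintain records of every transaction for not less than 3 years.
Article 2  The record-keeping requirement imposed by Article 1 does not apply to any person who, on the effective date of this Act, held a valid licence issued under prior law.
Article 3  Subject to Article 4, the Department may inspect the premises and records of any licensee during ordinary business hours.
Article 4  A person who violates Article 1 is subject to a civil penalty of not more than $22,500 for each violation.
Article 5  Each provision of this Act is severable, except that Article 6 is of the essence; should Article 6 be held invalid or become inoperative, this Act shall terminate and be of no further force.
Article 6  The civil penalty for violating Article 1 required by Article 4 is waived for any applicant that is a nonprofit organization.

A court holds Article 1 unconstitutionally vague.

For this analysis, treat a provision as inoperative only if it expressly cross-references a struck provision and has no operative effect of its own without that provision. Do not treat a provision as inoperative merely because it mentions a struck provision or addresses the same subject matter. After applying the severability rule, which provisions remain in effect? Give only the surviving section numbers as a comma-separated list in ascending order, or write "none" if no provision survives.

Article 1 is struck. The only function of Article 2 is the grandfather exemption from Article 1, so it cannot stand once Article 1 is removed. Article 4 has no operative effect of its own apart from Article 1 and is therefore inoperative. Article 6 operates only by reference to Article 4, so it falls with Article 4. Article 5 makes Article 6 an essential term, and Article 6 has been rendered inoperative by the cascade; under Article 5, the entire Act is therefore void. No provision of the Act survives.

none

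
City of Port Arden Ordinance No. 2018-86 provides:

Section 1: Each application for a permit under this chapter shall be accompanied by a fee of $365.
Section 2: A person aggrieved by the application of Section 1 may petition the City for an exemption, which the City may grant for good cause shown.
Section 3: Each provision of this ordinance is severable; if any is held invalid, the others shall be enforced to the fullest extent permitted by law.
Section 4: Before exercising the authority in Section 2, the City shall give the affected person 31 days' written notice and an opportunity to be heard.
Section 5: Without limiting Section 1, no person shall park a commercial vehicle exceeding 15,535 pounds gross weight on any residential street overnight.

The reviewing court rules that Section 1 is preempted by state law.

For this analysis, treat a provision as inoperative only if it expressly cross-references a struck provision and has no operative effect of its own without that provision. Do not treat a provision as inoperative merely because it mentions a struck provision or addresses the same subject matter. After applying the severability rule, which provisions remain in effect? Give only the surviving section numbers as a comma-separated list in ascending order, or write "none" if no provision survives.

3, 5

Section 1 is struck. The only function of Section 2 is the exemption procedure for Section 1, so it cannot stand once Section 1 is removed. Section 4 operates only by reference to Section 2, so it falls with Section 2. Section 5 mentions Section 1 but its own obligation stands independently of Section 1, so Section 5 is not affected. Section 3 is a severability clause and preserves every provision that can still be given independent effect. Section 3 and Section 5 remain in effect.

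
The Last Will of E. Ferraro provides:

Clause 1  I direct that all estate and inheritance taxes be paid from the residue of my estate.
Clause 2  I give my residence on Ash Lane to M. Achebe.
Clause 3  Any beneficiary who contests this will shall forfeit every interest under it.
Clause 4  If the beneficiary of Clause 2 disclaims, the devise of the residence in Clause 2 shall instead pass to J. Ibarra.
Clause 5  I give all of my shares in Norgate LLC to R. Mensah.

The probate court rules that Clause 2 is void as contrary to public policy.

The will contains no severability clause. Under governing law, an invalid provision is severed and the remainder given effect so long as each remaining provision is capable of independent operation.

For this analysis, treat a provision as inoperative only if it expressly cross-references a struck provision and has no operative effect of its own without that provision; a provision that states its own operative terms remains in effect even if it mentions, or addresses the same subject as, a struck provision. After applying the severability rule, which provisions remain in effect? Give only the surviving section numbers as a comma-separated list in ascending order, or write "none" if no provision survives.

1, 3, 5

Clause 2 is struck. Clause 4 operates only by reference to Clause 2, so it falls with Clause 2. With no severability clause, the stated default rule severs what cannot stand and enforces each remaining provision that can operate on its own. Clause 1, Clause 3, and Clause 5 remain in effect.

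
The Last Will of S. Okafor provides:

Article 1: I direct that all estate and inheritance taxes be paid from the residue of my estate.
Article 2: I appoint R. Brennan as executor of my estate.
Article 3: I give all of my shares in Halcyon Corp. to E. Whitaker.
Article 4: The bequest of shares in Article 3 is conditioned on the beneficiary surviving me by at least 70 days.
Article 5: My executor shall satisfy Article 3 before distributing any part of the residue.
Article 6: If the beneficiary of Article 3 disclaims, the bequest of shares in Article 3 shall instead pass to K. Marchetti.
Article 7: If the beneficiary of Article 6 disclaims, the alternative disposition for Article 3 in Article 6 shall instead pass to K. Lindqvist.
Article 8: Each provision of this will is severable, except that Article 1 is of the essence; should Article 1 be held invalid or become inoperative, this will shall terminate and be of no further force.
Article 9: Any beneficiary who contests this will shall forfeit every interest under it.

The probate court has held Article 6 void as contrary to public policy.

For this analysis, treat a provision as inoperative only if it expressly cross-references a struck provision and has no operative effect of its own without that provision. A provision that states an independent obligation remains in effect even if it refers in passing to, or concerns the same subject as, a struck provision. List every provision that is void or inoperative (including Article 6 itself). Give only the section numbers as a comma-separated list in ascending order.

6, 7

Article 6 is struck. The only function of Article 7 is the alternative disposition for Article 6, so it cannot stand once Article 6 is removed. Article 8 makes Article 1 an essential term, but Article 1 is unaffected, so the severability proviso in Article 8 preserves the remaining provisions. That leaves Article 1, Article 2, Article 3, Article 4, Article 5, Article 8, and Article 9 in effect.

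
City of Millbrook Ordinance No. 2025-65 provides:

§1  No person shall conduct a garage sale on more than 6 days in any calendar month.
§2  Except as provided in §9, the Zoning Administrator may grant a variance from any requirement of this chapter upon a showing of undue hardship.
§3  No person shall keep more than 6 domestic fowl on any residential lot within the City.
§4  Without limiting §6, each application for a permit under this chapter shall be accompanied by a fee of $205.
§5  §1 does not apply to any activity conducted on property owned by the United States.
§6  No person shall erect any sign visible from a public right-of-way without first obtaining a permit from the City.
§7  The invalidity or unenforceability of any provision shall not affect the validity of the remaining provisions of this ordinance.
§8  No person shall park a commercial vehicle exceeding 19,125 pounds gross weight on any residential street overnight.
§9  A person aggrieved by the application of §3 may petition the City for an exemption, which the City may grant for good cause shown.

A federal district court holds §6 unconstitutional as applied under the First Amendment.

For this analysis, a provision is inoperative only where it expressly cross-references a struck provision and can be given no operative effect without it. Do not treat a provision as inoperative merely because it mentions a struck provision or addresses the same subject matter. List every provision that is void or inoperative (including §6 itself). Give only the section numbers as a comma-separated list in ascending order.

§6 is struck. §4 mentions §6 but its own obligation stands independently of §6, so §4 is not affected. Nothing else in the ordinance is defined by reference to §6. Under the severability clause in §7, the remaining provisions continue in force. The provisions still in force are §1, §2, §3, §4, §5, §7, §8, and §9.

6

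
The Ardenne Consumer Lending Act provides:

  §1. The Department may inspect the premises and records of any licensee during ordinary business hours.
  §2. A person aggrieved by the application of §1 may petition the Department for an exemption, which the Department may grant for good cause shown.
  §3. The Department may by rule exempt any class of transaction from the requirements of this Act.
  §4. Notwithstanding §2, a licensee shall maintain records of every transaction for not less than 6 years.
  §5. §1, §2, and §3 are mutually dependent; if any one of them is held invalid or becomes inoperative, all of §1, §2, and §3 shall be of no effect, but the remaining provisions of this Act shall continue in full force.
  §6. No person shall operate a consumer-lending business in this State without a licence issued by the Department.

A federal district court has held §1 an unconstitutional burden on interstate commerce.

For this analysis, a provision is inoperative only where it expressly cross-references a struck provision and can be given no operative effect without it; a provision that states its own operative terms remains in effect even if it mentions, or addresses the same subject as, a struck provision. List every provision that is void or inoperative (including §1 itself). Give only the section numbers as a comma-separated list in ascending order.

1, 2, 3

§1 is struck. §2 merely fixes the exemption procedure for §1; with §1 gone it has nothing to operate on and falls away. Although §4 refers to §2, its operative terms do not depend on §2, so it remains in effect. §5 declares §1, §2, and §3 mutually dependent; since one of them has fallen, all of them are of no effect. That brings down §3 as well. The remainder continues in force under §5. That leaves §4, §5, and §6 in effect.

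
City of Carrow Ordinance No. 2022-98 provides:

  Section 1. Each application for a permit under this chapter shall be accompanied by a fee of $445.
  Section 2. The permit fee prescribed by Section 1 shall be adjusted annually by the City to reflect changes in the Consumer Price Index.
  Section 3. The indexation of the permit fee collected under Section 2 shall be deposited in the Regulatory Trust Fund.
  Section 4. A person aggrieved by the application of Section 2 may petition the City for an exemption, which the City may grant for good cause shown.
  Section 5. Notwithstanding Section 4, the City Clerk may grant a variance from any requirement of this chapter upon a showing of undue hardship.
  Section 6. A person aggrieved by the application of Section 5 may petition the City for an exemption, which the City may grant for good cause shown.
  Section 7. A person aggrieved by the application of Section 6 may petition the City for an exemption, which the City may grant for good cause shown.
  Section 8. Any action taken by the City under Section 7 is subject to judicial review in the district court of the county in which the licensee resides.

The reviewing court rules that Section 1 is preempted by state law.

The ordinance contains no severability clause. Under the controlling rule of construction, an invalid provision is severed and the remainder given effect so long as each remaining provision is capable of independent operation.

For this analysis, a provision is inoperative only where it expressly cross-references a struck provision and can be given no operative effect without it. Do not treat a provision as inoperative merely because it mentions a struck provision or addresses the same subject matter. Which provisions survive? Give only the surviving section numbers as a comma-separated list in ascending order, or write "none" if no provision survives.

Section 1 is struck. Section 2 has no operative effect of its own apart from Section 1 and is therefore inoperative. Section 3 has no operative effect of its own apart from Section 2 and is therefore inoperative. The only function of Section 4 is the exemption procedure for Section 2, so it cannot stand once Section 2 is removed. Section 5 mentions Section 4 but its own obligation stands independently of Section 4, so Section 5 is not affected. Under the stated default rule, only provisions that cannot operate independently fall away; the rest are enforced. That leaves Section 5, Section 6, Section 7, and Section 8 in effect.

5, 6, 7, 8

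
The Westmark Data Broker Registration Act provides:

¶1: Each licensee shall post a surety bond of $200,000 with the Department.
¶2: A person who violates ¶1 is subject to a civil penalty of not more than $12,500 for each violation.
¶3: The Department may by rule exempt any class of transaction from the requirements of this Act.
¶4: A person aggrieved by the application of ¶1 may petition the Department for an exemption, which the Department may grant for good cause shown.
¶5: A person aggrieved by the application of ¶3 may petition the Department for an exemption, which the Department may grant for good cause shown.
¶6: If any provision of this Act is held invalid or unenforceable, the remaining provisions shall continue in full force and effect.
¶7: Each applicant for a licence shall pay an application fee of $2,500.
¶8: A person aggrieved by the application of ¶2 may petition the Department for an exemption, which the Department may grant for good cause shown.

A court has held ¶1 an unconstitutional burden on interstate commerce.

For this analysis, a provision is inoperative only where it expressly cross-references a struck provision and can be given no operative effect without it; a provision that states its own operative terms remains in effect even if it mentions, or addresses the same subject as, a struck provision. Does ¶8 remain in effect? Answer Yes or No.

No

¶1 is struck. ¶2 merely fixes the civil penalty for violating ¶1; with ¶1 gone it has nothing to operate on and falls away. ¶4 merely fixes the exemption procedure for ¶1; with ¶1 gone it has nothing to operate on and falls away. ¶8 operates only by reference to ¶2, so it falls with ¶2. ¶6 is a severability clause and preserves every provision that can still be given independent effect. That leaves ¶3, ¶5, ¶6, and ¶7 in effect. ¶8 is among the inoperative provisions, so the answer is no.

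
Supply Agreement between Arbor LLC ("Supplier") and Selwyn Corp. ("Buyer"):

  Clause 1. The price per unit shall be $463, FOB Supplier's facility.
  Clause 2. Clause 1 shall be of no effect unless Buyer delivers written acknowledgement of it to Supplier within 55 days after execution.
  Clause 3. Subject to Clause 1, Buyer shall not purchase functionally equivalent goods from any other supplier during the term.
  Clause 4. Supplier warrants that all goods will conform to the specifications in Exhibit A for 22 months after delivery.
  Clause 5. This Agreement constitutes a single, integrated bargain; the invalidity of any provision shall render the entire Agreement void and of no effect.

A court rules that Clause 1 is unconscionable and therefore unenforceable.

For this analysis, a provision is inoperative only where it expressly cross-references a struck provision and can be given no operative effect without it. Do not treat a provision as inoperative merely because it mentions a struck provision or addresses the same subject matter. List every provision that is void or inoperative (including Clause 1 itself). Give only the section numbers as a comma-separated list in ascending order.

1, 2, 3, 4, 5

Clause 1 is struck. Clause 2 has no operative effect of its own apart from Clause 1 and is therefore inoperative. Clause 5 provides that the Agreement is not severable, so the invalidity of any one provision voids the entire Agreement. No provision of the Agreement survives.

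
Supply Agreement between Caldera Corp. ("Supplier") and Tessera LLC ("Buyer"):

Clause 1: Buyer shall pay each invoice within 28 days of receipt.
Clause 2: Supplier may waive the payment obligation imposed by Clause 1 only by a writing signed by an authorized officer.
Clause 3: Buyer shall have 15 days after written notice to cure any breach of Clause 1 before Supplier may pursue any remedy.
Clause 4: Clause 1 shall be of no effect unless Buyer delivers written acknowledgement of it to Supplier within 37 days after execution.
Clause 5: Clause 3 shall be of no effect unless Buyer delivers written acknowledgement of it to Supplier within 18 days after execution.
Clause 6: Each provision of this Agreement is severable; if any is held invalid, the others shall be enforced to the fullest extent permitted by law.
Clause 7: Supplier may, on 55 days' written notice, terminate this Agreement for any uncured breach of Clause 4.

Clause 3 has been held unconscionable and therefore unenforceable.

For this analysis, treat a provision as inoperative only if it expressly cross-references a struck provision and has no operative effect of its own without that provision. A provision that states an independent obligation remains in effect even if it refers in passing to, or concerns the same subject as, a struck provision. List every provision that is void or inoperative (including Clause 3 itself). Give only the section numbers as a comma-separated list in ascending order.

3, 5

Clause 3 is struck. The only function of Clause 5 is the acknowledgement condition for Clause 3, so it cannot stand once Clause 3 is removed. Under the severability clause in Clause 6, the remaining provisions continue in force. That leaves Clause 1, Clause 2, Clause 4, Clause 6, and Clause 7 in effect.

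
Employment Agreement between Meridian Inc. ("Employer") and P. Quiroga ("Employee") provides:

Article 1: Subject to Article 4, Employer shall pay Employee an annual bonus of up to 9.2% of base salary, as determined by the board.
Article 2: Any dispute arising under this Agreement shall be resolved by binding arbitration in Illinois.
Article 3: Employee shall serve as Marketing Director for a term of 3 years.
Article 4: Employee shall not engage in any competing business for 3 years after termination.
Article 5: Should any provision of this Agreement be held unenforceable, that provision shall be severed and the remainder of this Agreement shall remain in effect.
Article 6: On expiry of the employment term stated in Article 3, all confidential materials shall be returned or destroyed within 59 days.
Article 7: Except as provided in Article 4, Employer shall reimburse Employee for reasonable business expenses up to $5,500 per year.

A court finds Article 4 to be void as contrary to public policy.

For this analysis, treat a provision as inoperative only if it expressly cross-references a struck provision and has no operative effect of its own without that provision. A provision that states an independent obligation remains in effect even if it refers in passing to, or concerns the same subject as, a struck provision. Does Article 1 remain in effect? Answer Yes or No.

Article 4 is struck. Although Article 7 refers to Article 4, its operative terms do not depend on Article 4, so it remains in effect. Although Article 1 refers to Article 4, its operative terms do not depend on Article 4, so it remains in effect. Nothing else in the Agreement is defined by reference to Article 4. Article 5 is a severability clause and preserves every provision that can still be given independent effect. Article 1, Article 2, Article 3, Article 5, Article 6, and Article 7 remain in effect. Article 1 is among the surviving provisions, so the answer is yes.

Yes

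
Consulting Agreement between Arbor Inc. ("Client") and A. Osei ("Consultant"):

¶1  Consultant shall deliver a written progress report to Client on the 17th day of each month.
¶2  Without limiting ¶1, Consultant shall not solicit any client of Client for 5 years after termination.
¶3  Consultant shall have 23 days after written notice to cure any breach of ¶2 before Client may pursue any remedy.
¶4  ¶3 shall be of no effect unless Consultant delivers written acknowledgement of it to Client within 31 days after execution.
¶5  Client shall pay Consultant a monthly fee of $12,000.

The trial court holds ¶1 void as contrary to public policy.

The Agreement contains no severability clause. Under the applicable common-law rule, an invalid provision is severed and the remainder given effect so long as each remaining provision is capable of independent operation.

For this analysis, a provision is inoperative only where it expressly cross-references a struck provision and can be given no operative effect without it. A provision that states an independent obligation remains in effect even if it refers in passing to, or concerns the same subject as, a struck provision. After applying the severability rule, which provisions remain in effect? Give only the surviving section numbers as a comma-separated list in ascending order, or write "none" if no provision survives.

¶1 is struck. Although ¶2 refers to ¶1, its operative terms do not depend on ¶1, so it remains in effect. No other provision's operative terms depend on ¶1. Under the stated default rule, only provisions that cannot operate independently fall away; the rest are enforced. The provisions still in force are ¶2, ¶3, ¶4, and ¶5.

2, 3, 4, 5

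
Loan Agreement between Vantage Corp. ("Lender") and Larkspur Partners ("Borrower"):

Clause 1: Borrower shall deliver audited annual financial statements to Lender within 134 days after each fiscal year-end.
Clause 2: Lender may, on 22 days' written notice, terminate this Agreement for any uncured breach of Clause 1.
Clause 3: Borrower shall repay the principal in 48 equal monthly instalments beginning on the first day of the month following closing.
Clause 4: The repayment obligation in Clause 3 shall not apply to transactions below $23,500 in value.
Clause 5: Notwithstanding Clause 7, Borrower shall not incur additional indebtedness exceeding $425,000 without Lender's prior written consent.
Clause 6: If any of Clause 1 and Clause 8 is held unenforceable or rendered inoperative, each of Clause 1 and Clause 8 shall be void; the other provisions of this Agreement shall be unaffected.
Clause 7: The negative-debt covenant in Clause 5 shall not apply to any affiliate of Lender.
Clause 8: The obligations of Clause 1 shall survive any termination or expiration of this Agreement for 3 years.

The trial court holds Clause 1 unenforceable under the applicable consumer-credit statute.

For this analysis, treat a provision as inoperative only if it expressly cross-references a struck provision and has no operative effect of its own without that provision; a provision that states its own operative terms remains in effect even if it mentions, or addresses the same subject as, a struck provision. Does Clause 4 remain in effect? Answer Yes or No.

Yes

Clause 1 is struck. Clause 2 has no operative effect of its own apart from Clause 1 and is therefore inoperative. The only function of Clause 8 is the survival period for Clause 1, so it cannot stand once Clause 1 is removed. Clause 6 declares Clause 1 and Clause 8 mutually dependent; since one of them has fallen, all of them are of no effect. The remainder continues in force under Clause 6. The provisions still in force are Clause 3, Clause 4, Clause 5, Clause 6, and Clause 7. Clause 4 is among the surviving provisions, so the answer is yes.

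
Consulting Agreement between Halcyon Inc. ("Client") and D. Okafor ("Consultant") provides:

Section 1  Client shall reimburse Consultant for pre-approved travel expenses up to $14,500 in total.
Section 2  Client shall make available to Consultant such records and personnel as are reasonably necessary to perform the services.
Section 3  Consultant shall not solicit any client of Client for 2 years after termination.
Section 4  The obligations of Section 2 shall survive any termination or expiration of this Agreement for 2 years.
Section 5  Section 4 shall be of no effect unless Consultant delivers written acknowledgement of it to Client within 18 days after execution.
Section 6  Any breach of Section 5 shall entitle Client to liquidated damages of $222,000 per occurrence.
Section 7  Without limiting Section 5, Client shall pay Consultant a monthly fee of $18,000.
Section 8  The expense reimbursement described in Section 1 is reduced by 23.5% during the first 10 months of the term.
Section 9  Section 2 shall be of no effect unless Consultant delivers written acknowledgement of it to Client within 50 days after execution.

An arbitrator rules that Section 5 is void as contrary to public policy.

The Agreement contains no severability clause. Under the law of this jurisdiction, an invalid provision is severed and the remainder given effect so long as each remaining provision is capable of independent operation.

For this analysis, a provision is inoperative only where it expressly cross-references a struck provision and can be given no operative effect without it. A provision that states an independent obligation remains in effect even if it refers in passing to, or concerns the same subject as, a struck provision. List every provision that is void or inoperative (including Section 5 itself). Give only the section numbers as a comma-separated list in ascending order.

Section 5 is struck. Section 6 does nothing except set the liquidated-damages amount by reference to Section 5; with Section 5 gone it has no independent effect and is inoperative. Section 7 mentions Section 5 but its own obligation stands independently of Section 5, so Section 7 is not affected. With no severability clause, the stated default rule severs what cannot stand and enforces each remaining provision that can operate on its own. That leaves Section 1, Section 2, Section 3, Section 4, Section 7, Section 8, and Section 9 in effect.

5, 6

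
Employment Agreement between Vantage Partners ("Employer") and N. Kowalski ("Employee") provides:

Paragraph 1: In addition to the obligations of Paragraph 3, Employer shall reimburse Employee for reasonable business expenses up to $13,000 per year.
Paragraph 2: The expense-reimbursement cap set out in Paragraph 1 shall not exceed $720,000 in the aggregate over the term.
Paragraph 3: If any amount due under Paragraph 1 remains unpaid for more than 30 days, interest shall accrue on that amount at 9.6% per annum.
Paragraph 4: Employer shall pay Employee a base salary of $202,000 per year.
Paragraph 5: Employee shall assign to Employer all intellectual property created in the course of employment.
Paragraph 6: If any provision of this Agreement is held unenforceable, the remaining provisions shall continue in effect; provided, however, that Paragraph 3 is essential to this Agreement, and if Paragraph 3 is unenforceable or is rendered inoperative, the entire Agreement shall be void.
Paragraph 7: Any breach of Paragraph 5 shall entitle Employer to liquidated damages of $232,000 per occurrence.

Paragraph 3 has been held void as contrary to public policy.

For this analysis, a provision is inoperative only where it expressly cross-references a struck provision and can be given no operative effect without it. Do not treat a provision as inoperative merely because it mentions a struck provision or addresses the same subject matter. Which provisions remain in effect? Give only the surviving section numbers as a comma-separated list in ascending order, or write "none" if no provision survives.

Paragraph 3 is struck. No other provision's operative terms depend on Paragraph 3. Paragraph 6 makes Paragraph 3 an essential term, and Paragraph 3 is the provision held invalid; under Paragraph 6, the entire Agreement is therefore void. No provision of the Agreement survives.

none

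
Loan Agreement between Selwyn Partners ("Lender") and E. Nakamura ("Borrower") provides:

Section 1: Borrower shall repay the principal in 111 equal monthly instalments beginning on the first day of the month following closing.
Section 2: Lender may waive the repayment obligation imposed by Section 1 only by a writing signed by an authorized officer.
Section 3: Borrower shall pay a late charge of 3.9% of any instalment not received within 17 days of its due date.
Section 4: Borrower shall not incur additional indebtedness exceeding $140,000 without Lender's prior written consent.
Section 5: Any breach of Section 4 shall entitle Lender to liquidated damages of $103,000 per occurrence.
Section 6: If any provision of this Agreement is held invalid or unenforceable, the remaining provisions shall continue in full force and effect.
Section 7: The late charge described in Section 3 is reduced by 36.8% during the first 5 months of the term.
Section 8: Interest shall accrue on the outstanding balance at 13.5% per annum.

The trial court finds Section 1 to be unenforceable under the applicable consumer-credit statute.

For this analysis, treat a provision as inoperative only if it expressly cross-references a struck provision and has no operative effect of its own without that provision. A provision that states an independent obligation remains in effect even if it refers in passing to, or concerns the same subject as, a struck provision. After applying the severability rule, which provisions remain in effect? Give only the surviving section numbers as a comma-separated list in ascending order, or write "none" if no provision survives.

Section 1 is struck. Section 2 has no operative effect of its own apart from Section 1 and is therefore inoperative. Under the severability clause in Section 6, the remaining provisions continue in force. Section 3, Section 4, Section 5, Section 6, Section 7, and Section 8 remain in effect.

3, 4, 5, 6, 7, 8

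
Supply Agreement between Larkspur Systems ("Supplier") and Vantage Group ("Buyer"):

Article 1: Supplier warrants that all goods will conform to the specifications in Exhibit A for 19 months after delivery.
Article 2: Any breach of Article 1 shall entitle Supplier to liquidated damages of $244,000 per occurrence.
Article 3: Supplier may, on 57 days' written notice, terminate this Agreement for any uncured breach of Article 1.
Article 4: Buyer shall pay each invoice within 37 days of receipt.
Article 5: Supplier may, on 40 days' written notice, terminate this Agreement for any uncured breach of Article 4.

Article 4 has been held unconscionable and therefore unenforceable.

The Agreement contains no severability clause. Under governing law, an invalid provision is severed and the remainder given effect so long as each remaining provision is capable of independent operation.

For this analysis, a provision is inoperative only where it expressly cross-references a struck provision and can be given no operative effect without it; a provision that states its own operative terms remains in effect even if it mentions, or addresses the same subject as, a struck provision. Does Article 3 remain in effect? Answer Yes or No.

Yes

Article 4 is struck. The only function of Article 5 is the termination right for breach of Article 4, so it cannot stand once Article 4 is removed. Under the stated default rule, only provisions that cannot operate independently fall away; the rest are enforced. That leaves Article 1, Article 2, and Article 3 in effect. Article 3 is among the surviving provisions, so the answer is yes.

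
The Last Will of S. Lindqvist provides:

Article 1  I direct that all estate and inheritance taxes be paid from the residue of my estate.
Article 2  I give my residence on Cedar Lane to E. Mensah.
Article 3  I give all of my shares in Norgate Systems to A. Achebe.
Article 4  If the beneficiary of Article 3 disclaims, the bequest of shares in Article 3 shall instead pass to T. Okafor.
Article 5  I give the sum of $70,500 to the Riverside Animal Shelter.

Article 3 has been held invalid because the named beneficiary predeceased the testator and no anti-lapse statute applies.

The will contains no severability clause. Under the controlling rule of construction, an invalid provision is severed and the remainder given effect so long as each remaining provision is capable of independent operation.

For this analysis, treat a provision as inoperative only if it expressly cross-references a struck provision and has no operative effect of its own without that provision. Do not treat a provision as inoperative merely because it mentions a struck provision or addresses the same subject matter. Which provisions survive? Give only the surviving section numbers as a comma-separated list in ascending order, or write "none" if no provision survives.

Article 3 is struck. The only function of Article 4 is the alternative disposition for Article 3, so it cannot stand once Article 3 is removed. With no severability clause, the stated default rule severs what cannot stand and enforces each remaining provision that can operate on its own. Article 1, Article 2, and Article 5 remain in effect.

1, 2, 5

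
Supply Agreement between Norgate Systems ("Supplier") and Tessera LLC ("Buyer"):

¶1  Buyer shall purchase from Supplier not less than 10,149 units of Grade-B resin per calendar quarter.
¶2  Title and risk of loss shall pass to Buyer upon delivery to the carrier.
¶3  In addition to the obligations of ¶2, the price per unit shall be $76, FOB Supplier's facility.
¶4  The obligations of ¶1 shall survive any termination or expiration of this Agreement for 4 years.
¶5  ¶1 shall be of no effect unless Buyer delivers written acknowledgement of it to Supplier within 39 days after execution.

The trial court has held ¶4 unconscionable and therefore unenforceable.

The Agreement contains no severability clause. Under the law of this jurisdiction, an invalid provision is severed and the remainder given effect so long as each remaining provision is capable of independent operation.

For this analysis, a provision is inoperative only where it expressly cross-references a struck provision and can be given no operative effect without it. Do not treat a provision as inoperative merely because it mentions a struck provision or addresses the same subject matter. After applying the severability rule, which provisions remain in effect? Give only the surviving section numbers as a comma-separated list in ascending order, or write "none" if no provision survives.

¶4 is struck. Nothing else in the Agreement is defined by reference to ¶4. Under the stated default rule, only provisions that cannot operate independently fall away; the rest are enforced. ¶1, ¶2, ¶3, and ¶5 remain in effect.

1, 2, 3, 5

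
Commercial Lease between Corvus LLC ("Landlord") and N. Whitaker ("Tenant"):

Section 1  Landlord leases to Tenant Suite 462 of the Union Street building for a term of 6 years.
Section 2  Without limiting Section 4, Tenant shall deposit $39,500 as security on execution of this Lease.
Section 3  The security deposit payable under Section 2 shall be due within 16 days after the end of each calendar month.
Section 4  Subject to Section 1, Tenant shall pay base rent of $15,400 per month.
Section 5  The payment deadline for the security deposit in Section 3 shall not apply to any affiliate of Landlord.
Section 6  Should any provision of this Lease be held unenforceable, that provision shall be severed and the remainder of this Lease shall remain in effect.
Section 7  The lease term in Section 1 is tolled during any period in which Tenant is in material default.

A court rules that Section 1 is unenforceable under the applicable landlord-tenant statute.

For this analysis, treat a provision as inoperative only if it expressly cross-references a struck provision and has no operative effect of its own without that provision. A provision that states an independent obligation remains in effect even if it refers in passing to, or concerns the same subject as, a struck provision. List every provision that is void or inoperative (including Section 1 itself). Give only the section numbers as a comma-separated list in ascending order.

1, 7

Section 1 is struck. The whole of Section 7 is the tolling of the lease term, defined by reference to Section 1, so Section 7 cannot stand once Section 1 is removed. Section 4 mentions Section 1 but its own obligation stands independently of Section 1, so Section 4 is not affected. Section 6 is a severability clause and preserves every provision that can still be given independent effect. Section 2, Section 3, Section 4, Section 5, and Section 6 remain in effect.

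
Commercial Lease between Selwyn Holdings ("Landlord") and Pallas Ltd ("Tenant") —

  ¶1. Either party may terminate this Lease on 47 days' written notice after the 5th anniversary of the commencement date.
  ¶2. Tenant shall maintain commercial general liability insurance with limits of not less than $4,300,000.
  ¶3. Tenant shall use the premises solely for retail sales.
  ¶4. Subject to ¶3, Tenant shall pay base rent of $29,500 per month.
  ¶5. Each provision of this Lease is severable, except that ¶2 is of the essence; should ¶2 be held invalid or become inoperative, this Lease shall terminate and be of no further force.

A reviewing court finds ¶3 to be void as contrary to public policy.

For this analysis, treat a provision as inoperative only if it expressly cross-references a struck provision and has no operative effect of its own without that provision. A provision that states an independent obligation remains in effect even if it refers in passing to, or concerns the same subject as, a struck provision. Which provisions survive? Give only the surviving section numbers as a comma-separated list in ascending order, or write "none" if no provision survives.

¶3 is struck. ¶4 mentions ¶3 but its own obligation stands independently of ¶3, so ¶4 is not affected. Nothing else in the Lease is defined by reference to ¶3. ¶5 makes ¶2 an essential term, but ¶2 is unaffected, so the severability proviso in ¶5 preserves the remaining provisions. The provisions still in force are ¶1, ¶2, ¶4, and ¶5.

1, 2, 4, 5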